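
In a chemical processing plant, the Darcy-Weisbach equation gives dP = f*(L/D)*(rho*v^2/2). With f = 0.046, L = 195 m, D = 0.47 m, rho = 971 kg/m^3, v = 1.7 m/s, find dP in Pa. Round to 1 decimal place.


dP = f * (L/D) * (rho*v^2/2)
dP = 0.046 * (195/0.47) * (971*1.7^2/2)
L/D = 414.89361702
rho*v^2/2 = 971*2.89/2 = 1403.095
dP = 0.046 * 414.89361702 * 1403.095
dP = 26778.2 Pa


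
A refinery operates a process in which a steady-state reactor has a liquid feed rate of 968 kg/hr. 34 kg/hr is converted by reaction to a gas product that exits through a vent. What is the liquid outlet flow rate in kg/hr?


Steady-state mass balance on the main outlet: F_out = F_in - F_removed
F_out = 968 - 34
F_out = 934 kg/hr


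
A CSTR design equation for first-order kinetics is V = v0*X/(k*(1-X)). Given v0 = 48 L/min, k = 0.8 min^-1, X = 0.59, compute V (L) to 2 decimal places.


V = v0 * X / (k * (1 - X))
V = 48 * 0.59 / (0.8 * (1 - 0.59))
V = 28.32 / (0.8 * 0.41)
V = 28.32 / 0.328
V = 86.34 L


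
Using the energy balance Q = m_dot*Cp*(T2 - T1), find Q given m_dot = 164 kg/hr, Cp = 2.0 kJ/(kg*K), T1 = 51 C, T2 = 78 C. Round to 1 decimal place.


Q = m_dot * Cp * (T2 - T1)
Q = 164 * 2.0 * (78 - 51)
Q = 164 * 2.0 * 27
Q = 8856.0 kJ/hr


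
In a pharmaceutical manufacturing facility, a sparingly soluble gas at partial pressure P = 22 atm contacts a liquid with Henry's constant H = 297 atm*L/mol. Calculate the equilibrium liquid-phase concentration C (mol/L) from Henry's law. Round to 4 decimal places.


C = P / H
C = 22 / 297
C = 0.0741 mol/L


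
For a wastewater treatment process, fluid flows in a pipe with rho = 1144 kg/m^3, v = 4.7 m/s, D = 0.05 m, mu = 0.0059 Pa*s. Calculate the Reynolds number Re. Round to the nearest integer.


Re = rho * v * D / mu
Re = 1144 * 4.7 * 0.05 / 0.0059
Re = 268.84 / 0.0059
Re = 45566


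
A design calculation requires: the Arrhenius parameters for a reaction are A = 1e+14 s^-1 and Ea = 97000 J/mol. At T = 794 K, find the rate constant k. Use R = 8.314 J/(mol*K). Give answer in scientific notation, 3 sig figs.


k = A * exp(-Ea/(R*T))
k = 1e+14 * exp(-97000 / (8.314 * 794))
k = 1e+14 * exp(-14.69404)
k = 4.15e+07


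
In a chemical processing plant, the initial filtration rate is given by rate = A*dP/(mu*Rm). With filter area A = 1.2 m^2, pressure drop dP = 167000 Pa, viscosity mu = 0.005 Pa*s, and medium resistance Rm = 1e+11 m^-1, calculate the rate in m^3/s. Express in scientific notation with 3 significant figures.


rate = A * dP / (mu * Rm)
rate = 1.2 * 167000 / (0.005 * 1e+11)
rate = 200400.0 / 5.000e+08
rate = 4.01e-04 m^3/s


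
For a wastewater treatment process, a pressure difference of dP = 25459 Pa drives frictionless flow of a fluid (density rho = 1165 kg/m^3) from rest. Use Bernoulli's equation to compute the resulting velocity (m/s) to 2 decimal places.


v = sqrt(2*dP/rho)
v = sqrt(2*25459/1165)
v = sqrt(43.706438)
v = 6.61 m/s


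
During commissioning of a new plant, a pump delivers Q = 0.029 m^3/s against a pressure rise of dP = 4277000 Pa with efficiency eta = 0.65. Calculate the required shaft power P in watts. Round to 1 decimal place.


P = Q * dP / eta
P = 0.029 * 4277000 / 0.65
P = 124033.0 / 0.65
P = 190820.0 W


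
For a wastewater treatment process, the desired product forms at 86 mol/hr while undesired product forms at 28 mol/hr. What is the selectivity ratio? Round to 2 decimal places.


S = desired product rate / undesired product rate
S = 86 / 28
S = 3.07


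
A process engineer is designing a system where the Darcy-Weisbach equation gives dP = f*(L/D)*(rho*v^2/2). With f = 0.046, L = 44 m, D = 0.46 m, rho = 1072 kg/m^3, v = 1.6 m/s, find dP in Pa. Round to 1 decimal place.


dP = f * (L/D) * (rho*v^2/2)
dP = 0.046 * (44/0.46) * (1072*1.6^2/2)
L/D = 95.65217391
rho*v^2/2 = 1072*2.56/2 = 1372.16
dP = 0.046 * 95.65217391 * 1372.16
dP = 6037.5 Pa


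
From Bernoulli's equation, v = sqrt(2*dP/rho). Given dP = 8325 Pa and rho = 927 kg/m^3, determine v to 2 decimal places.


v = sqrt(2*dP/rho)
v = sqrt(2*8325/927)
v = sqrt(17.961165)
v = 4.24 m/s


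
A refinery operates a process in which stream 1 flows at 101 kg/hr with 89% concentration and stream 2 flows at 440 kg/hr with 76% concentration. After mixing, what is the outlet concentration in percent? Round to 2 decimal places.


Mass balance on solute: F1*x1 + F2*x2 = F3*x3
F3 = F1 + F2 = 101 + 440 = 541 kg/hr
x3 = (F1*x1 + F2*x2)/F3
x3 = (101*0.89 + 440*0.76) / 541
x3 = 78.43%


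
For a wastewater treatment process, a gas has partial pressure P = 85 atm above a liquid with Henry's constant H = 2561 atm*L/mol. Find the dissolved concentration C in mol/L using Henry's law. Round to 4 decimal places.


C = P / H
C = 85 / 2561
C = 0.0332 mol/L


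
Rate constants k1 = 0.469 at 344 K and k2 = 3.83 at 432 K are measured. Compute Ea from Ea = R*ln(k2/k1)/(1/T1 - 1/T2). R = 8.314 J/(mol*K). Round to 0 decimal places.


Ea = R * ln(k2/k1) / (1/T1 - 1/T2)
ln(k2/k1) = ln(3.83/0.469) = 2.1000173
1/T1 - 1/T2 = 1/344 - 1/432 = 0.000592161929
Ea = 8.314 * 2.1000173 / 0.000592161929
Ea = 29484 J/mol


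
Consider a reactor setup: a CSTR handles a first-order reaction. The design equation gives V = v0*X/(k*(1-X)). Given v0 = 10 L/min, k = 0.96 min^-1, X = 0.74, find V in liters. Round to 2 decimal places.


V = v0 * X / (k * (1 - X))
V = 10 * 0.74 / (0.96 * (1 - 0.74))
V = 7.4 / (0.96 * 0.26)
V = 7.4 / 0.2496
V = 29.65 L


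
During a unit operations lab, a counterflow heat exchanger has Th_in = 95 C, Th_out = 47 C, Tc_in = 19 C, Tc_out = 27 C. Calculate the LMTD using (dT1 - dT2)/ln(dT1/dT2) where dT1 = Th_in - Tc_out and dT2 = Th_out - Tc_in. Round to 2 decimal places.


dT1 = Th_in - Tc_out = 95 - 27 = 68
dT2 = Th_out - Tc_in = 47 - 19 = 28
LMTD = (dT1 - dT2) / ln(dT1/dT2)
LMTD = (68 - 28) / ln(68/28)
LMTD = 45.08 K


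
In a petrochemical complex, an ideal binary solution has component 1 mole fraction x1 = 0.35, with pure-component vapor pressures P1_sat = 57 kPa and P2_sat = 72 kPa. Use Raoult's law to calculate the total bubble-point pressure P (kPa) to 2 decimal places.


P = x1*P1_sat + x2*P2_sat
x2 = 1 - x1 = 1 - 0.35 = 0.65
P = 0.35*57 + 0.65*72
P = 19.95 + 46.8
P = 66.75 kPa


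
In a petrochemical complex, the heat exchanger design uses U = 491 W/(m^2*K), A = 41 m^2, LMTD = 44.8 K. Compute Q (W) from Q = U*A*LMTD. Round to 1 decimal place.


Q = U * A * LMTD
Q = 491 * 41 * 44.8
Q = 901868.8 W


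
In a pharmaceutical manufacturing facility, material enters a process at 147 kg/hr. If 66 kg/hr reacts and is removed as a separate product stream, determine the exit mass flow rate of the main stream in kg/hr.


Steady-state mass balance on the main outlet: F_out = F_in - F_removed
F_out = 147 - 66
F_out = 81 kg/hr


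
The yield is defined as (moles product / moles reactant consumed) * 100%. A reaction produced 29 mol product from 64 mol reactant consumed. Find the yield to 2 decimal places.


Yield = (moles product / moles consumed) * 100%
Yield = (29 / 64) * 100
Yield = 0.4531 * 100
Yield = 45.31%


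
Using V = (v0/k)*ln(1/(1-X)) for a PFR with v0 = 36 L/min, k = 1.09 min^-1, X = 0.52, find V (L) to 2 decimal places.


V = (v0/k) * ln(1/(1-X))
V = (36/1.09) * ln(1/(1-0.52))
V = 33.027523 * ln(2.083333)
V = 33.027523 * 0.733969
V = 24.24 L


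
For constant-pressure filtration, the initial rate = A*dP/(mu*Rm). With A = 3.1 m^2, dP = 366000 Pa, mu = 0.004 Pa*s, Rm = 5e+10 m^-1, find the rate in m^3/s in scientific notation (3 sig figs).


rate = A * dP / (mu * Rm)
rate = 3.1 * 366000 / (0.004 * 5e+10)
rate = 1134600.0 / 2.000e+08
rate = 5.67e-03 m^3/s


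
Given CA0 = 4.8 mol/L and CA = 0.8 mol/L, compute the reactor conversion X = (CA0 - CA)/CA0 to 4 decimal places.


X = (CA0 - CA) / CA0
X = (4.8 - 0.8) / 4.8
X = 4.0 / 4.8
X = 0.8333


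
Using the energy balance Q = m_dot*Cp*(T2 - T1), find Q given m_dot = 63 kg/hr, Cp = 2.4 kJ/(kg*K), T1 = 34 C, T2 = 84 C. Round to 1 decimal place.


Q = m_dot * Cp * (T2 - T1)
Q = 63 * 2.4 * (84 - 34)
Q = 63 * 2.4 * 50
Q = 7560.0 kJ/hr


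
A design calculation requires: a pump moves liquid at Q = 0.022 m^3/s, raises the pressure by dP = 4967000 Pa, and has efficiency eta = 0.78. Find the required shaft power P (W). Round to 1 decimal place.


P = Q * dP / eta
P = 0.022 * 4967000 / 0.78
P = 109274.0 / 0.78
P = 140094.9 W


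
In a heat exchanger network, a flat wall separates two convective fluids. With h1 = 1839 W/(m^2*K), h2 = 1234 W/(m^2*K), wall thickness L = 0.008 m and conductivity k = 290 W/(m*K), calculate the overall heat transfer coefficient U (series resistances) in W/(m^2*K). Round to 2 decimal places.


1/U = 1/h1 + L/k + 1/h2
1/U = 1/1839 + 0.008/290 + 1/1234
1/U = 0.0005437738 + 2.75862e-05 + 0.0008103728
1/U = 0.0013817328
U = 723.73 W/(m^2*K)


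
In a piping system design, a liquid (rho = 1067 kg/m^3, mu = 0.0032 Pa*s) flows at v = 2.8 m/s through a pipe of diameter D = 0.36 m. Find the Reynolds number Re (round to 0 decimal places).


Re = rho * v * D / mu
Re = 1067 * 2.8 * 0.36 / 0.0032
Re = 1075.536 / 0.0032
Re = 336105


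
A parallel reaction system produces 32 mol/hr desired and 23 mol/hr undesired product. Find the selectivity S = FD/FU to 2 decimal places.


S = desired product rate / undesired product rate
S = 32 / 23
S = 1.39


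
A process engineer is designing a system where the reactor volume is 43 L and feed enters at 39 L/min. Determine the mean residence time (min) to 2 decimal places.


tau = V / v0
tau = 43 / 39
tau = 1.10 min


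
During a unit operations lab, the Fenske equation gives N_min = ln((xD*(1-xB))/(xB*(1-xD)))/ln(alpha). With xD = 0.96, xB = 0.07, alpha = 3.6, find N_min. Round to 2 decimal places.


N_min = ln((xD*(1-xB))/(xB*(1-xD))) / ln(alpha)
Numerator inside ln: 0.8928 / 0.0028 = 318.857143
ln(318.857143) = 5.764743
ln(alpha) = ln(3.6) = 1.280934
N_min = 5.764743 / 1.280934 = 4.50


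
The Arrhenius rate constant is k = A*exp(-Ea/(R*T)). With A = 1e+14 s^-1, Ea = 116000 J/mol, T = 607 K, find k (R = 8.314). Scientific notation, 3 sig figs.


k = A * exp(-Ea/(R*T))
k = 1e+14 * exp(-116000 / (8.314 * 607))
k = 1e+14 * exp(-22.985782)
k = 1.04e+04


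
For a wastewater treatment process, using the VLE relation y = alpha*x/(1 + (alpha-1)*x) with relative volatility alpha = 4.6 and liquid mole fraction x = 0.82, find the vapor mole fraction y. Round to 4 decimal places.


y = alpha*x / (1 + (alpha-1)*x)
y = 4.6*0.82 / (1 + (4.6-1)*0.82)
y = 3.772 / (1 + 2.952)
y = 3.772 / 3.952
y = 0.9545


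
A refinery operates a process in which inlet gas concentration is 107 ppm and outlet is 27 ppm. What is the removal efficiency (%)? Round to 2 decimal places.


Efficiency = (G_in - G_out) / G_in * 100%
Efficiency = (107 - 27) / 107 * 100
Efficiency = 80 / 107 * 100
Efficiency = 74.77%


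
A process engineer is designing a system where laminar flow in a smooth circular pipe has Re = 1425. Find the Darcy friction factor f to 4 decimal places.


f = 64 / Re
f = 64 / 1425
f = 0.0449


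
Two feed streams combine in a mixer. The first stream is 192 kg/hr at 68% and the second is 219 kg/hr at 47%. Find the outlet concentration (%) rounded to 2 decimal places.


Mass balance on solute: F1*x1 + F2*x2 = F3*x3
F3 = F1 + F2 = 192 + 219 = 411 kg/hr
x3 = (F1*x1 + F2*x2)/F3
x3 = (192*0.68 + 219*0.47) / 411
x3 = 56.81%


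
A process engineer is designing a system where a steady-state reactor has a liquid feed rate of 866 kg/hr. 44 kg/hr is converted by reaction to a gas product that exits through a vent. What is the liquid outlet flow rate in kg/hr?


Steady-state mass balance on the main outlet: F_out = F_in - F_removed
F_out = 866 - 44
F_out = 822 kg/hr


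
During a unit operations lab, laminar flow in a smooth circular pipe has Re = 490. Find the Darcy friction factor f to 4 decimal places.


f = 64 / Re
f = 64 / 490
f = 0.1306


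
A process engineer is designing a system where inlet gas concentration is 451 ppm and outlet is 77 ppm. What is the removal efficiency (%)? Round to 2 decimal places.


Efficiency = (G_in - G_out) / G_in * 100%
Efficiency = (451 - 77) / 451 * 100
Efficiency = 374 / 451 * 100
Efficiency = 82.93%


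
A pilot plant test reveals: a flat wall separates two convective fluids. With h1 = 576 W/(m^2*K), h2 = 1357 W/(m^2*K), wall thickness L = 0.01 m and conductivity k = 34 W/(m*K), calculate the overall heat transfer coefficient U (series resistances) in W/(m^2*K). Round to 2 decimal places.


1/U = 1/h1 + L/k + 1/h2
1/U = 1/576 + 0.01/34 + 1/1357
1/U = 0.0017361111 + 0.0002941176 + 0.0007369197
1/U = 0.0027671484
U = 361.38 W/(m^2*K)


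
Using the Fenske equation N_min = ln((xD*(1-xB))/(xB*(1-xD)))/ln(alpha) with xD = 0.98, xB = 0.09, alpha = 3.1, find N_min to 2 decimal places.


N_min = ln((xD*(1-xB))/(xB*(1-xD))) / ln(alpha)
Numerator inside ln: 0.8918 / 0.0018 = 495.444444
ln(495.444444) = 6.205455
ln(alpha) = ln(3.1) = 1.131402
N_min = 6.205455 / 1.131402 = 5.48


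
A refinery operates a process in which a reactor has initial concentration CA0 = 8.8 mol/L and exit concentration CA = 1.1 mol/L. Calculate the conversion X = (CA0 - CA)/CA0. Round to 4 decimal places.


X = (CA0 - CA) / CA0
X = (8.8 - 1.1) / 8.8
X = 7.7 / 8.8
X = 0.8750


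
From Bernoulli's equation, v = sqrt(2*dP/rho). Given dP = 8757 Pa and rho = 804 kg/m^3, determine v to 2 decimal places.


v = sqrt(2*dP/rho)
v = sqrt(2*8757/804)
v = sqrt(21.783582)
v = 4.67 m/s


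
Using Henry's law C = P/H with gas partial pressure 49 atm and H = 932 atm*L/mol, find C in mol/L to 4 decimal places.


C = P / H
C = 49 / 932
C = 0.0526 mol/L


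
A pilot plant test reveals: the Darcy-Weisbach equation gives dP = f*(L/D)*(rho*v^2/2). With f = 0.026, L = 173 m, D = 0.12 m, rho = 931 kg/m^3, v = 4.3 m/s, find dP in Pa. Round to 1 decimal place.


dP = f * (L/D) * (rho*v^2/2)
dP = 0.026 * (173/0.12) * (931*4.3^2/2)
L/D = 1441.66666667
rho*v^2/2 = 931*18.49/2 = 8607.095
dP = 0.026 * 1441.66666667 * 8607.095
dP = 322622.6 Pa


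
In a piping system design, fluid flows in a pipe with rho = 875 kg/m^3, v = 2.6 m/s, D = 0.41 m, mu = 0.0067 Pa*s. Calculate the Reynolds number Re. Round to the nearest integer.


Re = rho * v * D / mu
Re = 875 * 2.6 * 0.41 / 0.0067
Re = 932.75 / 0.0067
Re = 139216


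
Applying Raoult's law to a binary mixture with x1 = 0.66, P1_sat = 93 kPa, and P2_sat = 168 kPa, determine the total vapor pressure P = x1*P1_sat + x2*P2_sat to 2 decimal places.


P = x1*P1_sat + x2*P2_sat
x2 = 1 - x1 = 1 - 0.66 = 0.34
P = 0.66*93 + 0.34*168
P = 61.38 + 57.12
P = 118.50 kPa


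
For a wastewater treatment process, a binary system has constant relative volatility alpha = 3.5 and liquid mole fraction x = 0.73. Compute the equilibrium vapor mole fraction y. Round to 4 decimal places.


y = alpha*x / (1 + (alpha-1)*x)
y = 3.5*0.73 / (1 + (3.5-1)*0.73)
y = 2.555 / (1 + 1.825)
y = 2.555 / 2.825
y = 0.9044


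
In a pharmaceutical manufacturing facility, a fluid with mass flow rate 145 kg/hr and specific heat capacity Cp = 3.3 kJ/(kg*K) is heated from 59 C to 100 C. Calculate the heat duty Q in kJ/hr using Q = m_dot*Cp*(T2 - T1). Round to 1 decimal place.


Q = m_dot * Cp * (T2 - T1)
Q = 145 * 3.3 * (100 - 59)
Q = 145 * 3.3 * 41
Q = 19618.5 kJ/hr


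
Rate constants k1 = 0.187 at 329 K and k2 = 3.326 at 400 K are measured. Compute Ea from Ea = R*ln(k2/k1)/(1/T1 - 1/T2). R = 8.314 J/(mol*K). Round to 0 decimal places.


Ea = R * ln(k2/k1) / (1/T1 - 1/T2)
ln(k2/k1) = ln(3.326/0.187) = 2.878417
1/T1 - 1/T2 = 1/329 - 1/400 = 0.000539513678
Ea = 8.314 * 2.878417 / 0.000539513678
Ea = 44357 J/mol


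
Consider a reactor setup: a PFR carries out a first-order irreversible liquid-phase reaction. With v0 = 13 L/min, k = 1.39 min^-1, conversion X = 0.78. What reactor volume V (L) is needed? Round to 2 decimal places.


V = (v0/k) * ln(1/(1-X))
V = (13/1.39) * ln(1/(1-0.78))
V = 9.352518 * ln(4.545455)
V = 9.352518 * 1.514128
V = 14.16 L


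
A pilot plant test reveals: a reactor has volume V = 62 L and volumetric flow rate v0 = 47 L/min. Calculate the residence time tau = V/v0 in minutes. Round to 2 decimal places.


tau = V / v0
tau = 62 / 47
tau = 1.32 min


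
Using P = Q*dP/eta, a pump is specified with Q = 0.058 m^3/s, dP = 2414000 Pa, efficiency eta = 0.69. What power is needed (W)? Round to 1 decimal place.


P = Q * dP / eta
P = 0.058 * 2414000 / 0.69
P = 140012.0 / 0.69
P = 202915.9 W


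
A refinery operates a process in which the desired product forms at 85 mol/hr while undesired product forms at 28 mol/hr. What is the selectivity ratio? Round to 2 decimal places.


S = desired product rate / undesired product rate
S = 85 / 28
S = 3.04


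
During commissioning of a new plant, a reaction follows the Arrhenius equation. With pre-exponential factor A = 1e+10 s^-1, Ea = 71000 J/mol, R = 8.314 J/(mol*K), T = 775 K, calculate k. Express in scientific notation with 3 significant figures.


k = A * exp(-Ea/(R*T))
k = 1e+10 * exp(-71000 / (8.314 * 775))
k = 1e+10 * exp(-11.019113)
k = 1.64e+05


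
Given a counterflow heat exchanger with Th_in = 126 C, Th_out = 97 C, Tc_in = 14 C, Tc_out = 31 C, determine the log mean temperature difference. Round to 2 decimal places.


dT1 = Th_in - Tc_out = 126 - 31 = 95
dT2 = Th_out - Tc_in = 97 - 14 = 83
LMTD = (dT1 - dT2) / ln(dT1/dT2)
LMTD = (95 - 83) / ln(95/83)
LMTD = 88.87 K


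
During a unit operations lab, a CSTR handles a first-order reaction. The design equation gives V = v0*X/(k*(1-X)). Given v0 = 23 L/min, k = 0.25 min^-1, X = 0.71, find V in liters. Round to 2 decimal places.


V = v0 * X / (k * (1 - X))
V = 23 * 0.71 / (0.25 * (1 - 0.71))
V = 16.33 / (0.25 * 0.29)
V = 16.33 / 0.0725
V = 225.24 L


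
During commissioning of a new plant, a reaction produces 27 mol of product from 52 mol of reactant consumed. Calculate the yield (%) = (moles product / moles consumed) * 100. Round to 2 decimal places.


Yield = (moles product / moles consumed) * 100%
Yield = (27 / 52) * 100
Yield = 0.5192 * 100
Yield = 51.92%


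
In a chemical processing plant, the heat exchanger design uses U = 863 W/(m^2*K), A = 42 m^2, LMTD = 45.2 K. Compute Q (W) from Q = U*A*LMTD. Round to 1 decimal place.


Q = U * A * LMTD
Q = 863 * 42 * 45.2
Q = 1638319.2 W


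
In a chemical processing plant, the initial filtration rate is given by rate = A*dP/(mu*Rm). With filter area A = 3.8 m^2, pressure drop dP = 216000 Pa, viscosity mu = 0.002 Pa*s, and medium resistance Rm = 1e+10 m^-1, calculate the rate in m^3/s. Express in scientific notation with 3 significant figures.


rate = A * dP / (mu * Rm)
rate = 3.8 * 216000 / (0.002 * 1e+10)
rate = 820800.0 / 2.000e+07
rate = 4.10e-02 m^3/s


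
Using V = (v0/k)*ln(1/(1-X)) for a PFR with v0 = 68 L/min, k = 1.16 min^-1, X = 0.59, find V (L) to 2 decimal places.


V = (v0/k) * ln(1/(1-X))
V = (68/1.16) * ln(1/(1-0.59))
V = 58.62069 * ln(2.439024)
V = 58.62069 * 0.891598
V = 52.27 L


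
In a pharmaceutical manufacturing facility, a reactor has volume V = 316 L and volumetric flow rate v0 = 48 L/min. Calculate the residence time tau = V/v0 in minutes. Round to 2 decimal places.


tau = V / v0
tau = 316 / 48
tau = 6.58 min


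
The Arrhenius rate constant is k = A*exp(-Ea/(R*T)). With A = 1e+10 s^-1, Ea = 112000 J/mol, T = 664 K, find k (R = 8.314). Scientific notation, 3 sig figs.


k = A * exp(-Ea/(R*T))
k = 1e+10 * exp(-112000 / (8.314 * 664))
k = 1e+10 * exp(-20.288032)
k = 1.55e+01


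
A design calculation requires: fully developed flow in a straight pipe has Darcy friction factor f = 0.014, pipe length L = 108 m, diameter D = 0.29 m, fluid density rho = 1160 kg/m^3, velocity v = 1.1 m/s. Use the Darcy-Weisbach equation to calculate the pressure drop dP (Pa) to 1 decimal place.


dP = f * (L/D) * (rho*v^2/2)
dP = 0.014 * (108/0.29) * (1160*1.1^2/2)
L/D = 372.4137931
rho*v^2/2 = 1160*1.21/2 = 701.8
dP = 0.014 * 372.4137931 * 701.8
dP = 3659.0 Pa


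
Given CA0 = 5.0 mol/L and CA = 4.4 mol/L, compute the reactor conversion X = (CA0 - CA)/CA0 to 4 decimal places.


X = (CA0 - CA) / CA0
X = (5.0 - 4.4) / 5.0
X = 0.6 / 5.0
X = 0.1200


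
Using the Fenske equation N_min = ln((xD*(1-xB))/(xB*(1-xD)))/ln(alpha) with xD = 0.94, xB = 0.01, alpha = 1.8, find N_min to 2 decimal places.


N_min = ln((xD*(1-xB))/(xB*(1-xD))) / ln(alpha)
Numerator inside ln: 0.9306 / 0.0006 = 1551.0
ln(1551.0) = 7.346655
ln(alpha) = ln(1.8) = 0.587787
N_min = 7.346655 / 0.587787 = 12.50


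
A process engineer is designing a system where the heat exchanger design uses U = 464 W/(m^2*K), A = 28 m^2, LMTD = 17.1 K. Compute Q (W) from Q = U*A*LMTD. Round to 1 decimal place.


Q = U * A * LMTD
Q = 464 * 28 * 17.1
Q = 222163.2 W


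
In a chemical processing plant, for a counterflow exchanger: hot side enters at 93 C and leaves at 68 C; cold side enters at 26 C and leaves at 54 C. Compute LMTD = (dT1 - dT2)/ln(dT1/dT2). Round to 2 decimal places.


dT1 = Th_in - Tc_out = 93 - 54 = 39
dT2 = Th_out - Tc_in = 68 - 26 = 42
LMTD = (dT1 - dT2) / ln(dT1/dT2)
LMTD = (39 - 42) / ln(39/42)
LMTD = 40.48 K


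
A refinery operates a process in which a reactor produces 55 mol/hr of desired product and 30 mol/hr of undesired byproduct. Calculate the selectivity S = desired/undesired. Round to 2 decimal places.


S = desired product rate / undesired product rate
S = 55 / 30
S = 1.83


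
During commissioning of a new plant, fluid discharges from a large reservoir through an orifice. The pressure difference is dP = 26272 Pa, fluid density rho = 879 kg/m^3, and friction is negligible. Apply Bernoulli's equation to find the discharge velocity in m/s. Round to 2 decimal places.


v = sqrt(2*dP/rho)
v = sqrt(2*26272/879)
v = sqrt(59.777019)
v = 7.73 m/s


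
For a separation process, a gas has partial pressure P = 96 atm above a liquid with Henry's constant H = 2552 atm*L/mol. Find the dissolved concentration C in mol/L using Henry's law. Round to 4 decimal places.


C = P / H
C = 96 / 2552
C = 0.0376 mol/L


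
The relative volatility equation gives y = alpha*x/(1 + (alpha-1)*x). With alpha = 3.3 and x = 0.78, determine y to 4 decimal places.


y = alpha*x / (1 + (alpha-1)*x)
y = 3.3*0.78 / (1 + (3.3-1)*0.78)
y = 2.574 / (1 + 1.794)
y = 2.574 / 2.794
y = 0.9213


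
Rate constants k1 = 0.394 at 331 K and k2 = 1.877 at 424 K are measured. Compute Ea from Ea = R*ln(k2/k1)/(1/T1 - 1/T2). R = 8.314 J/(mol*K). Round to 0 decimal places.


Ea = R * ln(k2/k1) / (1/T1 - 1/T2)
ln(k2/k1) = ln(1.877/0.394) = 1.5610791
1/T1 - 1/T2 = 1/331 - 1/424 = 0.00066265747
Ea = 8.314 * 1.5610791 / 0.00066265747
Ea = 19586 J/mol


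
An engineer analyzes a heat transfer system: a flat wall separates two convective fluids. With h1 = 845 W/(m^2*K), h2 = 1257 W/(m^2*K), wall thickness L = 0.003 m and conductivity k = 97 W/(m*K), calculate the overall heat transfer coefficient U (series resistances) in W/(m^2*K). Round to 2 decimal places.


1/U = 1/h1 + L/k + 1/h2
1/U = 1/845 + 0.003/97 + 1/1257
1/U = 0.001183432 + 3.09278e-05 + 0.0007955449
1/U = 0.0020099047
U = 497.54 W/(m^2*K)


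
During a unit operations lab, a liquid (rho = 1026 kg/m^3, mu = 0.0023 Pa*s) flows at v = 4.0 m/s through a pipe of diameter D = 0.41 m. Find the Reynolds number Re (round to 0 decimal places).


Re = rho * v * D / mu
Re = 1026 * 4.0 * 0.41 / 0.0023
Re = 1682.64 / 0.0023
Re = 731583


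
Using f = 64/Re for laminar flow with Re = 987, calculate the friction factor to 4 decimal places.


f = 64 / Re
f = 64 / 987
f = 0.0648


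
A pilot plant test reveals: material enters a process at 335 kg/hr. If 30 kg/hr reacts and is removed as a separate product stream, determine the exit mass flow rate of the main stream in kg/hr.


Steady-state mass balance on the main outlet: F_out = F_in - F_removed
F_out = 335 - 30
F_out = 305 kg/hr


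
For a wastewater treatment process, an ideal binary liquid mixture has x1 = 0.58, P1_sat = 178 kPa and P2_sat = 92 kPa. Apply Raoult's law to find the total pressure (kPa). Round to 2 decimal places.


P = x1*P1_sat + x2*P2_sat
x2 = 1 - x1 = 1 - 0.58 = 0.42
P = 0.58*178 + 0.42*92
P = 103.24 + 38.64
P = 141.88 kPa


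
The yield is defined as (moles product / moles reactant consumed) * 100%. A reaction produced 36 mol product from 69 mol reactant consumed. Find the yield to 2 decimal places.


Yield = (moles product / moles consumed) * 100%
Yield = (36 / 69) * 100
Yield = 0.5217 * 100
Yield = 52.17%


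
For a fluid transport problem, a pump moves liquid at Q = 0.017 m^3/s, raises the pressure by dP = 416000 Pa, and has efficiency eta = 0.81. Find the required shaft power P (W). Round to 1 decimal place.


P = Q * dP / eta
P = 0.017 * 416000 / 0.81
P = 7072.0 / 0.81
P = 8730.9 W


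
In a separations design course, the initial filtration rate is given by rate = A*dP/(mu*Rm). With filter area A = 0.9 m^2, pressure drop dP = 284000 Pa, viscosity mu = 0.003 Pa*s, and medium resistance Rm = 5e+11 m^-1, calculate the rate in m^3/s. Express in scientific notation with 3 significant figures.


rate = A * dP / (mu * Rm)
rate = 0.9 * 284000 / (0.003 * 5e+11)
rate = 255600.0 / 1.500e+09
rate = 1.70e-04 m^3/s


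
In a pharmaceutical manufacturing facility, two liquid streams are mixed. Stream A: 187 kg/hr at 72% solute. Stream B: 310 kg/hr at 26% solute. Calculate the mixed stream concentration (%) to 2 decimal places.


Mass balance on solute: F1*x1 + F2*x2 = F3*x3
F3 = F1 + F2 = 187 + 310 = 497 kg/hr
x3 = (F1*x1 + F2*x2)/F3
x3 = (187*0.72 + 310*0.26) / 497
x3 = 43.31%


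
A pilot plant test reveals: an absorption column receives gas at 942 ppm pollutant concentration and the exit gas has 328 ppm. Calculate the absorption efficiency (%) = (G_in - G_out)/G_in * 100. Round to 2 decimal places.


Efficiency = (G_in - G_out) / G_in * 100%
Efficiency = (942 - 328) / 942 * 100
Efficiency = 614 / 942 * 100
Efficiency = 65.18%


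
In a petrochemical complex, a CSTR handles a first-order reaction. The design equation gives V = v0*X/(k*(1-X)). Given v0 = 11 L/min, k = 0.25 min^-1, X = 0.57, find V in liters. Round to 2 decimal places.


V = v0 * X / (k * (1 - X))
V = 11 * 0.57 / (0.25 * (1 - 0.57))
V = 6.27 / (0.25 * 0.43)
V = 6.27 / 0.1075
V = 58.33 L


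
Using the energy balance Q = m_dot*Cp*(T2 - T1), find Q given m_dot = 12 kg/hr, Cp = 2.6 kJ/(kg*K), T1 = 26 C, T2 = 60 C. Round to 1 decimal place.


Q = m_dot * Cp * (T2 - T1)
Q = 12 * 2.6 * (60 - 26)
Q = 12 * 2.6 * 34
Q = 1060.8 kJ/hr


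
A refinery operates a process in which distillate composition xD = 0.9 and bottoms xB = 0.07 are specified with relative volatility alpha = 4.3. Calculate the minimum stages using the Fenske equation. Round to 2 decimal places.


N_min = ln((xD*(1-xB))/(xB*(1-xD))) / ln(alpha)
Numerator inside ln: 0.837 / 0.007 = 119.571429
ln(119.571429) = 4.783914
ln(alpha) = ln(4.3) = 1.458615
N_min = 4.783914 / 1.458615 = 3.28


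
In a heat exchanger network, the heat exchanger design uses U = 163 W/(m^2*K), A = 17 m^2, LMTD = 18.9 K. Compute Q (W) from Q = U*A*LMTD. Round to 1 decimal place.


Q = U * A * LMTD
Q = 163 * 17 * 18.9
Q = 52371.9 W


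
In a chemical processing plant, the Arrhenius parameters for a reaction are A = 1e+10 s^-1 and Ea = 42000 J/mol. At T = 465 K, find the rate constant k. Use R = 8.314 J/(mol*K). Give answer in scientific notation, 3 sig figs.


k = A * exp(-Ea/(R*T))
k = 1e+10 * exp(-42000 / (8.314 * 465))
k = 1e+10 * exp(-10.863914)
k = 1.91e+05


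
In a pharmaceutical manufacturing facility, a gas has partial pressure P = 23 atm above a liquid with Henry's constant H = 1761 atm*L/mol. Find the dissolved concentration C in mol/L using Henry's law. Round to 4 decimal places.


C = P / H
C = 23 / 1761
C = 0.0131 mol/L


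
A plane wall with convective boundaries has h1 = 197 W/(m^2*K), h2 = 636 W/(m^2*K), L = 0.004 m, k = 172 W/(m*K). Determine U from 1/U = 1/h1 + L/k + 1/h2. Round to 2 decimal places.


1/U = 1/h1 + L/k + 1/h2
1/U = 1/197 + 0.004/172 + 1/636
1/U = 0.0050761421 + 2.32558e-05 + 0.001572327
1/U = 0.0066717249
U = 149.89 W/(m^2*K)


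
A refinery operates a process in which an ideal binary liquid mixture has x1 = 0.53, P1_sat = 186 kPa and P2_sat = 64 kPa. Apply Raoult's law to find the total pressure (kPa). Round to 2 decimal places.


P = x1*P1_sat + x2*P2_sat
x2 = 1 - x1 = 1 - 0.53 = 0.47
P = 0.53*186 + 0.47*64
P = 98.58 + 30.08
P = 128.66 kPa


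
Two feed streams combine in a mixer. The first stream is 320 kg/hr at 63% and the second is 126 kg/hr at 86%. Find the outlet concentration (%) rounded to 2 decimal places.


Mass balance on solute: F1*x1 + F2*x2 = F3*x3
F3 = F1 + F2 = 320 + 126 = 446 kg/hr
x3 = (F1*x1 + F2*x2)/F3
x3 = (320*0.63 + 126*0.86) / 446
x3 = 69.50%


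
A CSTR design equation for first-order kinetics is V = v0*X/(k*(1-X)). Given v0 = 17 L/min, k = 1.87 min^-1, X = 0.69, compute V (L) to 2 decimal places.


V = v0 * X / (k * (1 - X))
V = 17 * 0.69 / (1.87 * (1 - 0.69))
V = 11.73 / (1.87 * 0.31)
V = 11.73 / 0.5797
V = 20.23 L


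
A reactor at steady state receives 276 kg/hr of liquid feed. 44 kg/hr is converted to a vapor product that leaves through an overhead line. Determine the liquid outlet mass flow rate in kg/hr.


Steady-state mass balance on the main outlet: F_out = F_in - F_removed
F_out = 276 - 44
F_out = 232 kg/hr


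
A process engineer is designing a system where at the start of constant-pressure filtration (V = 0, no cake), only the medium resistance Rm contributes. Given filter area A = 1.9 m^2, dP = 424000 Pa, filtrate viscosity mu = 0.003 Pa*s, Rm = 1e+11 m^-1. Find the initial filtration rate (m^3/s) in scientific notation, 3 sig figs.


rate = A * dP / (mu * Rm)
rate = 1.9 * 424000 / (0.003 * 1e+11)
rate = 805600.0 / 3.000e+08
rate = 2.69e-03 m^3/s


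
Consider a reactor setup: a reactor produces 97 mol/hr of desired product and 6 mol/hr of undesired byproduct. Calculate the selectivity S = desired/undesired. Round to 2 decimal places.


S = desired product rate / undesired product rate
S = 97 / 6
S = 16.17


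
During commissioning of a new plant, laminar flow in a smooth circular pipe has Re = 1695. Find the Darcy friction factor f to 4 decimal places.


f = 64 / Re
f = 64 / 1695
f = 0.0378


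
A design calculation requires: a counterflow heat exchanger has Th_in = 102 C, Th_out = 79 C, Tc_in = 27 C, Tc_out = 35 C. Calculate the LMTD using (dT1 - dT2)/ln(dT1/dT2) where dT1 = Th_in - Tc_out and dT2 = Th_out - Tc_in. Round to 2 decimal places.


dT1 = Th_in - Tc_out = 102 - 35 = 67
dT2 = Th_out - Tc_in = 79 - 27 = 52
LMTD = (dT1 - dT2) / ln(dT1/dT2)
LMTD = (67 - 52) / ln(67/52)
LMTD = 59.18 K


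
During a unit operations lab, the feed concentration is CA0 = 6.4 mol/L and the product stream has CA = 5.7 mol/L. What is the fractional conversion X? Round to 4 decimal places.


X = (CA0 - CA) / CA0
X = (6.4 - 5.7) / 6.4
X = 0.7 / 6.4
X = 0.1094


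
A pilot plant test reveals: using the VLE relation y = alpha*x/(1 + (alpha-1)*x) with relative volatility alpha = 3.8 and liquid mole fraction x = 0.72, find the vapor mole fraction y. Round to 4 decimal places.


y = alpha*x / (1 + (alpha-1)*x)
y = 3.8*0.72 / (1 + (3.8-1)*0.72)
y = 2.736 / (1 + 2.016)
y = 2.736 / 3.016
y = 0.9072


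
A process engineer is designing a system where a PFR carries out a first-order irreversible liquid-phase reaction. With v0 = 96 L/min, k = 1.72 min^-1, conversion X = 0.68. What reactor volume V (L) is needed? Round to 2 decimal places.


V = (v0/k) * ln(1/(1-X))
V = (96/1.72) * ln(1/(1-0.68))
V = 55.813953 * ln(3.125)
V = 55.813953 * 1.139434
V = 63.60 L


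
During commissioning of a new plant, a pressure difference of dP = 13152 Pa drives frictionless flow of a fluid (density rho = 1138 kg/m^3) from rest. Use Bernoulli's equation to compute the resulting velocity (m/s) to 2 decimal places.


v = sqrt(2*dP/rho)
v = sqrt(2*13152/1138)
v = sqrt(23.114236)
v = 4.81 m/s


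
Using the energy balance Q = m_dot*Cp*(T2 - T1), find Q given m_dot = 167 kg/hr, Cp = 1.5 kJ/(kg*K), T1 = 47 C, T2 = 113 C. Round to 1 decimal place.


Q = m_dot * Cp * (T2 - T1)
Q = 167 * 1.5 * (113 - 47)
Q = 167 * 1.5 * 66
Q = 16533.0 kJ/hr


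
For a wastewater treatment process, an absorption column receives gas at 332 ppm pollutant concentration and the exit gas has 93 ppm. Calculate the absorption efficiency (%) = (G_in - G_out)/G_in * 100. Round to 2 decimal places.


Efficiency = (G_in - G_out) / G_in * 100%
Efficiency = (332 - 93) / 332 * 100
Efficiency = 239 / 332 * 100
Efficiency = 71.99%


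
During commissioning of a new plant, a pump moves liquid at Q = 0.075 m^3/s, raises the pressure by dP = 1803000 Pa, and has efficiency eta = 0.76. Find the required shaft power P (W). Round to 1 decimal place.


P = Q * dP / eta
P = 0.075 * 1803000 / 0.76
P = 135225.0 / 0.76
P = 177927.6 W


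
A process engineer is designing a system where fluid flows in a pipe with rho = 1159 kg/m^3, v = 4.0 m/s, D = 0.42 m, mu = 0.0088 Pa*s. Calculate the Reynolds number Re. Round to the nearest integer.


Re = rho * v * D / mu
Re = 1159 * 4.0 * 0.42 / 0.0088
Re = 1947.12 / 0.0088
Re = 221264


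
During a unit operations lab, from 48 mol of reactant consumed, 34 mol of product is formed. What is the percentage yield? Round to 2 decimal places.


Yield = (moles product / moles consumed) * 100%
Yield = (34 / 48) * 100
Yield = 0.7083 * 100
Yield = 70.83%


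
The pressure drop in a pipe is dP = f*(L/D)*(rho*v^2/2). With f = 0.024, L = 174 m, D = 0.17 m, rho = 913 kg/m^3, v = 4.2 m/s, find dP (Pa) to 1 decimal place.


dP = f * (L/D) * (rho*v^2/2)
dP = 0.024 * (174/0.17) * (913*4.2^2/2)
L/D = 1023.52941176
rho*v^2/2 = 913*17.64/2 = 8052.66
dP = 0.024 * 1023.52941176 * 8052.66
dP = 197811.2 Pa


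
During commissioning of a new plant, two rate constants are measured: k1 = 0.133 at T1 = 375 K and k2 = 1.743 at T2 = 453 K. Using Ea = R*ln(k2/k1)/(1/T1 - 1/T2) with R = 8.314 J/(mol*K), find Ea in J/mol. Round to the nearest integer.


Ea = R * ln(k2/k1) / (1/T1 - 1/T2)
ln(k2/k1) = ln(1.743/0.133) = 2.5730139
1/T1 - 1/T2 = 1/375 - 1/453 = 0.000459161148
Ea = 8.314 * 2.5730139 / 0.000459161148
Ea = 46589 J/mol


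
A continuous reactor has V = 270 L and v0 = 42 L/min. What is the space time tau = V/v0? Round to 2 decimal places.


tau = V / v0
tau = 270 / 42
tau = 6.43 min


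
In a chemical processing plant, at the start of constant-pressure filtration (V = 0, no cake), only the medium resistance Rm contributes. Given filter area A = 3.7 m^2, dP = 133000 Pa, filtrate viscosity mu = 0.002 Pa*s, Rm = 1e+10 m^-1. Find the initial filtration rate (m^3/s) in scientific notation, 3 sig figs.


rate = A * dP / (mu * Rm)
rate = 3.7 * 133000 / (0.002 * 1e+10)
rate = 492100.0 / 2.000e+07
rate = 2.46e-02 m^3/s


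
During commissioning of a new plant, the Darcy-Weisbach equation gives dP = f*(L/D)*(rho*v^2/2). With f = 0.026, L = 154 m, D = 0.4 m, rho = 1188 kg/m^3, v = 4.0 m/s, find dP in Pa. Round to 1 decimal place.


dP = f * (L/D) * (rho*v^2/2)
dP = 0.026 * (154/0.4) * (1188*4.0^2/2)
L/D = 385.0
rho*v^2/2 = 1188*16.0/2 = 9504.0
dP = 0.026 * 385.0 * 9504.0
dP = 95135.0 Pa


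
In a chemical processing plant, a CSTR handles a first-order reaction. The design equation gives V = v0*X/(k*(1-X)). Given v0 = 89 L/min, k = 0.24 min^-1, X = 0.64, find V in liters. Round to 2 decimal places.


V = v0 * X / (k * (1 - X))
V = 89 * 0.64 / (0.24 * (1 - 0.64))
V = 56.96 / (0.24 * 0.36)
V = 56.96 / 0.0864
V = 659.26 L


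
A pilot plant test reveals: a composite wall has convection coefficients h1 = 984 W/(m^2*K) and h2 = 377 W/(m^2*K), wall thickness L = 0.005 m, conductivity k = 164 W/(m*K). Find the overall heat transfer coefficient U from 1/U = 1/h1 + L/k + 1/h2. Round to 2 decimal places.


1/U = 1/h1 + L/k + 1/h2
1/U = 1/984 + 0.005/164 + 1/377
1/U = 0.0010162602 + 3.04878e-05 + 0.0026525199
1/U = 0.0036992679
U = 270.32 W/(m^2*K)


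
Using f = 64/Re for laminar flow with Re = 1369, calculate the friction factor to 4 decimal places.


f = 64 / Re
f = 64 / 1369
f = 0.0467


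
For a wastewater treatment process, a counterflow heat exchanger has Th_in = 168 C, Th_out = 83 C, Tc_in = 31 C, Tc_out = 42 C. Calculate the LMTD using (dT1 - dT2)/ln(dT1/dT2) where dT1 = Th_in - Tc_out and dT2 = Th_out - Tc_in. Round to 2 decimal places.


dT1 = Th_in - Tc_out = 168 - 42 = 126
dT2 = Th_out - Tc_in = 83 - 31 = 52
LMTD = (dT1 - dT2) / ln(dT1/dT2)
LMTD = (126 - 52) / ln(126/52)
LMTD = 83.61 K


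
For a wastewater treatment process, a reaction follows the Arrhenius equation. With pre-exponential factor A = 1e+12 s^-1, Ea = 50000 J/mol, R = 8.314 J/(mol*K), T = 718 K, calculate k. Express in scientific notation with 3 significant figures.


k = A * exp(-Ea/(R*T))
k = 1e+12 * exp(-50000 / (8.314 * 718))
k = 1e+12 * exp(-8.375978)
k = 2.30e+08


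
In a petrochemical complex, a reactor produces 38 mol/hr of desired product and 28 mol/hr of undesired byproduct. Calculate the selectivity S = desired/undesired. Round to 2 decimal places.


S = desired product rate / undesired product rate
S = 38 / 28
S = 1.36


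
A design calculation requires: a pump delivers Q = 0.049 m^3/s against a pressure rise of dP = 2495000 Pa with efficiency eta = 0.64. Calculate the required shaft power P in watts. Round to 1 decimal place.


P = Q * dP / eta
P = 0.049 * 2495000 / 0.64
P = 122255.0 / 0.64
P = 191023.4 W


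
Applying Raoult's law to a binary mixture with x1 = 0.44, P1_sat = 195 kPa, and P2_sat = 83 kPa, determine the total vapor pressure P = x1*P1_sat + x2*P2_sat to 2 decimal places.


P = x1*P1_sat + x2*P2_sat
x2 = 1 - x1 = 1 - 0.44 = 0.56
P = 0.44*195 + 0.56*83
P = 85.8 + 46.48
P = 132.28 kPa


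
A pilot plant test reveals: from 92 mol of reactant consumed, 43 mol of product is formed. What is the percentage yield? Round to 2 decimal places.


Yield = (moles product / moles consumed) * 100%
Yield = (43 / 92) * 100
Yield = 0.4674 * 100
Yield = 46.74%


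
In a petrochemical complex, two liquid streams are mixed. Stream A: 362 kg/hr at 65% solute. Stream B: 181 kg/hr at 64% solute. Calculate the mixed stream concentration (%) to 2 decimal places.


Mass balance on solute: F1*x1 + F2*x2 = F3*x3
F3 = F1 + F2 = 362 + 181 = 543 kg/hr
x3 = (F1*x1 + F2*x2)/F3
x3 = (362*0.65 + 181*0.64) / 543
x3 = 64.67%


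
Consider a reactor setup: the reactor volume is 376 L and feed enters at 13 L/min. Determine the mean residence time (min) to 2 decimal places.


tau = V / v0
tau = 376 / 13
tau = 28.92 min


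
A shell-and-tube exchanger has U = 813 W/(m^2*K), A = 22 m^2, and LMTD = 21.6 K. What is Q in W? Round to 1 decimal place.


Q = U * A * LMTD
Q = 813 * 22 * 21.6
Q = 386337.6 W


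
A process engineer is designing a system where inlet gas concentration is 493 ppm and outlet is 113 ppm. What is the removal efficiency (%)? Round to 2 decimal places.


Efficiency = (G_in - G_out) / G_in * 100%
Efficiency = (493 - 113) / 493 * 100
Efficiency = 380 / 493 * 100
Efficiency = 77.08%


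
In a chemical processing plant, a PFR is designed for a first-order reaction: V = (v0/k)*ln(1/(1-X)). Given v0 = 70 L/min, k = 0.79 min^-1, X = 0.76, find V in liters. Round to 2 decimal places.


V = (v0/k) * ln(1/(1-X))
V = (70/0.79) * ln(1/(1-0.76))
V = 88.607595 * ln(4.166667)
V = 88.607595 * 1.427116
V = 126.45 L


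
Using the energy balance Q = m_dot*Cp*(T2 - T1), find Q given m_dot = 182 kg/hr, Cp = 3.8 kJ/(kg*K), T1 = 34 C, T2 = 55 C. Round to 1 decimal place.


Q = m_dot * Cp * (T2 - T1)
Q = 182 * 3.8 * (55 - 34)
Q = 182 * 3.8 * 21
Q = 14523.6 kJ/hr
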